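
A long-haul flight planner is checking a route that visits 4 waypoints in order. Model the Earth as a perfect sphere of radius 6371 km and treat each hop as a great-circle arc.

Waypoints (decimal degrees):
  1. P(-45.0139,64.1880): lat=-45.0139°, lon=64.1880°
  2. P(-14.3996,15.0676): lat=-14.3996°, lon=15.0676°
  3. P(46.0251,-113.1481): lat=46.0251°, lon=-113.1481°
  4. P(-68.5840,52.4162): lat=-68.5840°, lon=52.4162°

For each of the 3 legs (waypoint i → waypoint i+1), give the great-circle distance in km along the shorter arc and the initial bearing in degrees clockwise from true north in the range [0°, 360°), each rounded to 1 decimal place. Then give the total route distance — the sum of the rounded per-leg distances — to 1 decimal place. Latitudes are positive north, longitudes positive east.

Leg 1: φ1=-0.7856408, φ2=-0.2513204, Δφ=0.5343203, Δλ=-0.8573127 rad; a=sin²(Δφ/2)+cosφ1·cosφ2·sin²(Δλ/2)=0.1879887789; c=2·atan2(√a, √(1-a))=0.896916443; dist=6371·c=5714.255 ≈ 5714.3 km; running total=5714.3 km
Leg 1 bearing: y=sinΔλ·cosφ2=-0.73233400, x=cosφ1·sinφ2-sinφ1·cosφ2·cosΔλ=0.27254889; θ=atan2(y, x)=-69.5865° <0 so +360° → 290.4135° ≈ 290.4°
Leg 2: φ1=-0.2513204, φ2=0.8032895, Δφ=1.0546100, Δλ=-2.2377861 rad; a=sin²(Δφ/2)+cosφ1·cosφ2·sin²(Δλ/2)=0.7975032644; c=2·atan2(√a, √(1-a))=2.208070099; dist=6371·c=14067.615 ≈ 14067.6 km; running total=19781.9 km
Leg 2 bearing: y=sinΔλ·cosφ2=-0.54553669, x=cosφ1·sinφ2-sinφ1·cosφ2·cosΔλ=0.59021771; θ=atan2(y, x)=-42.7471° <0 so +360° → 317.2529° ≈ 317.3°
Leg 3: φ1=0.8032895, φ2=-1.1970166, Δφ=-2.0003061, Δλ=2.8896422 rad; a=sin²(Δφ/2)+cosφ1·cosφ2·sin²(Δλ/2)=0.9577405974; c=2·atan2(√a, √(1-a))=2.727498554; dist=6371·c=17376.893 ≈ 17376.9 km; running total=37158.8 km
Leg 3 bearing: y=sinΔλ·cosφ2=0.09102617, x=cosφ1·sinφ2-sinφ1·cosφ2·cosΔλ=-0.39192910; θ=atan2(y, x)=166.9248° ≈ 166.9°

Leg 1: dist=5714.3 km, bearing=290.4°
Leg 2: dist=14067.6 km, bearing=317.3°
Leg 3: dist=17376.9 km, bearing=166.9°
Total: 37158.8 km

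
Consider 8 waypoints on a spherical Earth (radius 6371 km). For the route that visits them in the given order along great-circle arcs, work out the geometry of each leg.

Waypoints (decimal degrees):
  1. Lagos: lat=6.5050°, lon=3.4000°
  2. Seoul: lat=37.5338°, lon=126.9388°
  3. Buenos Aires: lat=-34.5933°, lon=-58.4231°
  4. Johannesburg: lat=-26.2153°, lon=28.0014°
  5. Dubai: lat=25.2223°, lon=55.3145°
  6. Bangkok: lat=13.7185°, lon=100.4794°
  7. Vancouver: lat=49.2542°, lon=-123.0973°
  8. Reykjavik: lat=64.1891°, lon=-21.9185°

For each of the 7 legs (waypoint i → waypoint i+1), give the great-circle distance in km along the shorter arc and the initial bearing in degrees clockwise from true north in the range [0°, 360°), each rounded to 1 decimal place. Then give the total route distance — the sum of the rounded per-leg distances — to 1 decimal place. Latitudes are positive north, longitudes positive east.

Leg 1: φ1=0.1135337, φ2=0.6550884, Δφ=0.5415547, Δλ=2.1561588 rad; a=sin²(Δφ/2)+cosφ1·cosφ2·sin²(Δλ/2)=0.6831451127; c=2·atan2(√a, √(1-a))=1.945815345; dist=6371·c=12396.790 ≈ 12396.8 km; running total=12396.8 km
Leg 1 bearing: y=sinΔλ·cosφ2=0.66096998, x=cosφ1·sinφ2-sinφ1·cosφ2·cosΔλ=0.65494287; θ=atan2(y, x)=45.2624° ≈ 45.3°
Leg 2: φ1=0.6550884, φ2=-0.6037670, Δφ=-1.2588554, Δλ=-3.2351755 rad; a=sin²(Δφ/2)+cosφ1·cosφ2·sin²(Δλ/2)=0.9979134632; c=2·atan2(√a, √(1-a))=3.050203603; dist=6371·c=19432.847 ≈ 19432.8 km; running total=31829.6 km
Leg 2 bearing: y=sinΔλ·cosφ2=0.07692523, x=cosφ1·sinφ2-sinφ1·cosφ2·cosΔλ=0.04910439; θ=atan2(y, x)=57.4483° ≈ 57.4°
Leg 3: φ1=-0.6037670, φ2=-0.4575433, Δφ=0.1462237, Δλ=1.5083921 rad; a=sin²(Δφ/2)+cosφ1·cosφ2·sin²(Δλ/2)=0.3515713656; c=2·atan2(√a, √(1-a))=1.269396451; dist=6371·c=8087.325 ≈ 8087.3 km; running total=39916.9 km
Leg 3 bearing: y=sinΔλ·cosφ2=0.89539414, x=cosφ1·sinφ2-sinφ1·cosφ2·cosΔλ=-0.33188114; θ=atan2(y, x)=110.3374° ≈ 110.3°
Leg 4: φ1=-0.4575433, φ2=0.4402122, Δφ=0.8977555, Δλ=0.4767035 rad; a=sin²(Δφ/2)+cosφ1·cosφ2·sin²(Δλ/2)=0.2335588508; c=2·atan2(√a, √(1-a))=1.008793191; dist=6371·c=6427.021 ≈ 6427.0 km; running total=46343.9 km
Leg 4 bearing: y=sinΔλ·cosφ2=0.41510628, x=cosφ1·sinφ2-sinφ1·cosφ2·cosΔλ=0.73737591; θ=atan2(y, x)=29.3774° ≈ 29.4°
Leg 5: φ1=0.4402122, φ2=0.2394330, Δφ=-0.2007792, Δλ=0.7882762 rad; a=sin²(Δφ/2)+cosφ1·cosφ2·sin²(Δλ/2)=0.1396449520; c=2·atan2(√a, √(1-a))=0.765970233; dist=6371·c=4879.996 ≈ 4880.0 km; running total=51223.9 km
Leg 5 bearing: y=sinΔλ·cosφ2=0.68890905, x=cosφ1·sinφ2-sinφ1·cosφ2·cosΔλ=-0.07733877; θ=atan2(y, x)=96.4054° ≈ 96.4°
Leg 6: φ1=0.2394330, φ2=0.8596480, Δφ=0.6202150, Δλ=-3.9021495 rad; a=sin²(Δφ/2)+cosφ1·cosφ2·sin²(Δλ/2)=0.6398472472; c=2·atan2(√a, √(1-a))=1.854272216; dist=6371·c=11813.568 ≈ 11813.6 km; running total=63037.5 km
Leg 6 bearing: y=sinΔλ·cosφ2=0.44992533, x=cosφ1·sinφ2-sinφ1·cosφ2·cosΔλ=0.84813807; θ=atan2(y, x)=27.9453° ≈ 27.9°
Leg 7: φ1=0.8596480, φ2=1.1203111, Δφ=0.2606632, Δλ=1.7659032 rad; a=sin²(Δφ/2)+cosφ1·cosφ2·sin²(Δλ/2)=0.1865328962; c=2·atan2(√a, √(1-a))=0.893184560; dist=6371·c=5690.479 ≈ 5690.5 km; running total=68728.0 km
Leg 7 bearing: y=sinΔλ·cosφ2=0.42714146, x=cosφ1·sinφ2-sinφ1·cosφ2·cosΔλ=0.65153946; θ=atan2(y, x)=33.2484° ≈ 33.2°

Leg 1: dist=12396.8 km, bearing=45.3°
Leg 2: dist=19432.8 km, bearing=57.4°
Leg 3: dist=8087.3 km, bearing=110.3°
Leg 4: dist=6427.0 km, bearing=29.4°
Leg 5: dist=4880.0 km, bearing=96.4°
Leg 6: dist=11813.6 km, bearing=27.9°
Leg 7: dist=5690.5 km, bearing=33.2°
Total: 68728.0 km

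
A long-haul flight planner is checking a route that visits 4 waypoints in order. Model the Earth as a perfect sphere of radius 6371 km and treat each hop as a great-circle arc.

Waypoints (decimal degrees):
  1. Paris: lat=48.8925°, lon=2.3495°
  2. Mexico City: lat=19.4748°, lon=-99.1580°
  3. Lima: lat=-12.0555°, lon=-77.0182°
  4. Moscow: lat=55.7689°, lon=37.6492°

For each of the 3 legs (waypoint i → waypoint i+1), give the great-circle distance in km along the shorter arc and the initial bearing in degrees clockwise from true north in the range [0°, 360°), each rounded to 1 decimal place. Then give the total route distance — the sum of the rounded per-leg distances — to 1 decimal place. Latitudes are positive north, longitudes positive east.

Leg 1: φ1=0.8533351, φ2=0.3398994, Δφ=-0.5134357, Δλ=-1.7716401 rad; a=sin²(Δφ/2)+cosφ1·cosφ2·sin²(Δλ/2)=0.4362279766; c=2·atan2(√a, √(1-a))=1.442903920; dist=6371·c=9192.741 ≈ 9192.7 km; running total=9192.7 km
Leg 1 bearing: y=sinΔλ·cosφ2=-0.92383685, x=cosφ1·sinφ2-sinφ1·cosφ2·cosΔλ=0.36091271; θ=atan2(y, x)=-68.6610° <0 so +360° → 291.3390° ≈ 291.3°
Leg 2: φ1=0.3398994, φ2=-0.2104082, Δφ=-0.5503075, Δλ=0.3864124 rad; a=sin²(Δφ/2)+cosφ1·cosφ2·sin²(Δλ/2)=0.1078088599; c=2·atan2(√a, √(1-a))=0.669096704; dist=6371·c=4262.815 ≈ 4262.8 km; running total=13455.5 km
Leg 2 bearing: y=sinΔλ·cosφ2=0.36855624, x=cosφ1·sinφ2-sinφ1·cosφ2·cosΔλ=-0.49890955; θ=atan2(y, x)=143.5458° ≈ 143.5°
Leg 3: φ1=-0.2104082, φ2=0.9733509, Δφ=1.1837591, Δλ=2.0013237 rad; a=sin²(Δφ/2)+cosφ1·cosφ2·sin²(Δλ/2)=0.7011373388; c=2·atan2(√a, √(1-a))=1.984796398; dist=6371·c=12645.138 ≈ 12645.1 km; running total=26100.6 km
Leg 3 bearing: y=sinΔλ·cosφ2=0.51119880, x=cosφ1·sinφ2-sinφ1·cosφ2·cosΔλ=0.75950699; θ=atan2(y, x)=33.9432° ≈ 33.9°

Leg 1: dist=9192.7 km, bearing=291.3°
Leg 2: dist=4262.8 km, bearing=143.5°
Leg 3: dist=12645.1 km, bearing=33.9°
Total: 26100.6 km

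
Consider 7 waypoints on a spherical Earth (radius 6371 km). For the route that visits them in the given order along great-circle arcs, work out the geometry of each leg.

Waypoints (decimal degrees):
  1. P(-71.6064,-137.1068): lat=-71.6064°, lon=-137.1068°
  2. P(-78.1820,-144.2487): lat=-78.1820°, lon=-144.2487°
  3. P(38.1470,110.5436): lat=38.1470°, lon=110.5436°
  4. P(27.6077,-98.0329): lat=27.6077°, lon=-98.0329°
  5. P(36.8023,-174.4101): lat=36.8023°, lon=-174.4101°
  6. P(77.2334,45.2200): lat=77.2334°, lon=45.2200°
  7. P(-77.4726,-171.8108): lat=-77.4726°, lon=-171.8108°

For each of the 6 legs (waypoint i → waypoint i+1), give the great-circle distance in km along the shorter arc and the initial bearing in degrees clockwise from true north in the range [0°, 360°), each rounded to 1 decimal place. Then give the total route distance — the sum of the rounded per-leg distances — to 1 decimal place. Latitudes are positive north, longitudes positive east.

Leg 1: φ1=-1.2497674, φ2=-1.3645333, Δφ=-0.1147659, Δλ=-0.1246497 rad; a=sin²(Δφ/2)+cosφ1·cosφ2·sin²(Δλ/2)=0.0035398896; c=2·atan2(√a, √(1-a))=0.119064259; dist=6371·c=758.558 ≈ 758.6 km; running total=758.6 km
Leg 1 bearing: y=sinΔλ·cosφ2=-0.02546264, x=cosφ1·sinφ2-sinφ1·cosφ2·cosΔλ=-0.11602193; θ=atan2(y, x)=-167.6219° <0 so +360° → 192.3781° ≈ 192.4°
Leg 2: φ1=-1.3645333, φ2=0.6657907, Δφ=2.0303241, Δλ=4.4469645 rad; a=sin²(Δφ/2)+cosφ1·cosφ2·sin²(Δλ/2)=0.8234191139; c=2·atan2(√a, √(1-a))=2.274227542; dist=6371·c=14489.104 ≈ 14489.1 km; running total=15247.7 km
Leg 2 bearing: y=sinΔλ·cosφ2=-0.75888885, x=cosφ1·sinφ2-sinφ1·cosφ2·cosΔλ=-0.07541893; θ=atan2(y, x)=-95.6755° <0 so +360° → 264.3245° ≈ 264.3°
Leg 3: φ1=0.6657907, φ2=0.4818453, Δφ=-0.1839455, Δλ=-3.6403467 rad; a=sin²(Δφ/2)+cosφ1·cosφ2·sin²(Δλ/2)=0.6628743849; c=2·atan2(√a, √(1-a))=1.902599913; dist=6371·c=12121.464 ≈ 12121.5 km; running total=27369.2 km
Leg 3 bearing: y=sinΔλ·cosφ2=0.42386949, x=cosφ1·sinφ2-sinφ1·cosφ2·cosΔλ=0.84511679; θ=atan2(y, x)=26.6361° ≈ 26.6°
Leg 4: φ1=0.4818453, φ2=0.6423213, Δφ=0.1604760, Δλ=-1.3330336 rad; a=sin²(Δφ/2)+cosφ1·cosφ2·sin²(Δλ/2)=0.2776356949; c=2·atan2(√a, √(1-a))=1.109925092; dist=6371·c=7071.333 ≈ 7071.3 km; running total=34440.5 km
Leg 4 bearing: y=sinΔλ·cosφ2=-0.77818131, x=cosφ1·sinφ2-sinφ1·cosφ2·cosΔλ=0.44345272; θ=atan2(y, x)=-60.3230° <0 so +360° → 299.6770° ≈ 299.7°
Leg 5: φ1=0.6423213, φ2=1.3479771, Δφ=0.7056558, Δλ=3.8332684 rad; a=sin²(Δφ/2)+cosφ1·cosφ2·sin²(Δλ/2)=0.2760147468; c=2·atan2(√a, √(1-a))=1.106302286; dist=6371·c=7048.252 ≈ 7048.3 km; running total=41488.8 km
Leg 5 bearing: y=sinΔλ·cosφ2=-0.14094739, x=cosφ1·sinφ2-sinφ1·cosφ2·cosΔλ=0.88286820; θ=atan2(y, x)=-9.0706° <0 so +360° → 350.9294° ≈ 350.9°
Leg 6: φ1=1.3479771, φ2=-1.3521520, Δφ=-2.7001291, Δλ=-3.7879020 rad; a=sin²(Δφ/2)+cosφ1·cosφ2·sin²(Δλ/2)=0.9951619859; c=2·atan2(√a, √(1-a))=3.002368569; dist=6371·c=19128.090 ≈ 19128.1 km; running total=60616.9 km
Leg 6 bearing: y=sinΔλ·cosφ2=0.13063068, x=cosφ1·sinφ2-sinφ1·cosφ2·cosΔλ=-0.04684076; θ=atan2(y, x)=109.7265° ≈ 109.7°

Leg 1: dist=758.6 km, bearing=192.4°
Leg 2: dist=14489.1 km, bearing=264.3°
Leg 3: dist=12121.5 km, bearing=26.6°
Leg 4: dist=7071.3 km, bearing=299.7°
Leg 5: dist=7048.3 km, bearing=350.9°
Leg 6: dist=19128.1 km, bearing=109.7°
Total: 60616.9 km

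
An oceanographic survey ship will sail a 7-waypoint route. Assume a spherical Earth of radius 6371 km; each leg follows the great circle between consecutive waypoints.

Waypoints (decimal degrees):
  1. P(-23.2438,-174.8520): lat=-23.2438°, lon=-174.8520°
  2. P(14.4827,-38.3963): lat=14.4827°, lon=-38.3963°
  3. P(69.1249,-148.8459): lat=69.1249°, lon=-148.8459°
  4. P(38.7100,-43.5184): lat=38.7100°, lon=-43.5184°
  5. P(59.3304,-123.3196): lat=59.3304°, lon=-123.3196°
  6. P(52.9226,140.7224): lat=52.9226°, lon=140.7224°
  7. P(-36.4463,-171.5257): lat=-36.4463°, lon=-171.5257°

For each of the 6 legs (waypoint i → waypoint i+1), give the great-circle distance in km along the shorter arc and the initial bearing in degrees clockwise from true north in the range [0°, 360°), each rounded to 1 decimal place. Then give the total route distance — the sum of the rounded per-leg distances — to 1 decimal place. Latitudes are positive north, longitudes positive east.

Leg 1: dist=15348.7 km, bearing=94.0°
Leg 2: dist=9285.2 km, bearing=340.4°
Leg 3: dist=6591.7 km, bearing=61.1°
Leg 4: dist=5840.8 km, bearing=320.8°
Leg 5: dist=5463.4 km, bearing=307.5°
Leg 6: dist=10953.2 km, bearing=143.0°
Total: 53483.0 km

Leg 1: φ1=-0.4056808, φ2=0.2527708, Δφ=0.6584516, Δλ=2.3816012 rad; a=sin²(Δφ/2)+cosφ1·cosφ2·sin²(Δλ/2)=0.8717707054; c=2·atan2(√a, √(1-a))=2.409147250; dist=6371·c=15348.677 ≈ 15348.7 km; running total=15348.7 km
Leg 1 bearing: y=sinΔλ·cosφ2=0.66702369, x=cosφ1·sinφ2-sinφ1·cosφ2·cosΔλ=-0.04717589; θ=atan2(y, x)=94.0456° ≈ 94.0°
Leg 2: φ1=0.2527708, φ2=1.2064571, Δφ=0.9536863, Δλ=-1.9277092 rad; a=sin²(Δφ/2)+cosφ1·cosφ2·sin²(Δλ/2)=0.4434342875; c=2·atan2(√a, √(1-a))=1.457422178; dist=6371·c=9285.237 ≈ 9285.2 km; running total=24633.9 km
Leg 2 bearing: y=sinΔλ·cosφ2=-0.33387589, x=cosφ1·sinφ2-sinφ1·cosφ2·cosΔλ=0.93580349; θ=atan2(y, x)=-19.6354° <0 so +360° → 340.3646° ≈ 340.4°
Leg 3: φ1=1.2064571, φ2=0.6756170, Δφ=-0.5308401, Δλ=1.8383117 rad; a=sin²(Δφ/2)+cosφ1·cosφ2·sin²(Δλ/2)=0.2445854472; c=2·atan2(√a, √(1-a))=1.034647380; dist=6371·c=6591.738 ≈ 6591.7 km; running total=31225.6 km
Leg 3 bearing: y=sinΔλ·cosφ2=0.75256576, x=cosφ1·sinφ2-sinφ1·cosφ2·cosΔλ=0.41556998; θ=atan2(y, x)=61.0923° ≈ 61.1°
Leg 4: φ1=0.6756170, φ2=1.0355108, Δφ=0.3598939, Δλ=-1.3927937 rad; a=sin²(Δφ/2)+cosφ1·cosφ2·sin²(Δλ/2)=0.1958100746; c=2·atan2(√a, √(1-a))=0.916778737; dist=6371·c=5840.797 ≈ 5840.8 km; running total=37066.4 km
Leg 4 bearing: y=sinΔλ·cosφ2=-0.50202691, x=cosφ1·sinφ2-sinφ1·cosφ2·cosΔλ=0.61468930; θ=atan2(y, x)=-39.2391° <0 so +360° → 320.7609° ≈ 320.8°
Leg 5: φ1=1.0355108, φ2=0.9236736, Δφ=-0.1118372, Δλ=4.6084023 rad; a=sin²(Δφ/2)+cosφ1·cosφ2·sin²(Δλ/2)=0.1728481507; c=2·atan2(√a, √(1-a))=0.857534825; dist=6371·c=5463.354 ≈ 5463.4 km; running total=42529.8 km
Leg 5 bearing: y=sinΔλ·cosφ2=-0.59963666, x=cosφ1·sinφ2-sinφ1·cosφ2·cosΔλ=0.46078471; θ=atan2(y, x)=-52.4599° <0 so +360° → 307.5401° ≈ 307.5°
Leg 6: φ1=0.9236736, φ2=-0.6361079, Δφ=-1.5597816, Δλ=-5.4497574 rad; a=sin²(Δφ/2)+cosφ1·cosφ2·sin²(Δλ/2)=0.5739457690; c=2·atan2(√a, √(1-a))=1.719232353; dist=6371·c=10953.229 ≈ 10953.2 km; running total=53483.0 km
Leg 6 bearing: y=sinΔλ·cosφ2=0.59545976, x=cosφ1·sinφ2-sinφ1·cosφ2·cosΔλ=-0.78965547; θ=atan2(y, x)=142.9810° ≈ 143.0°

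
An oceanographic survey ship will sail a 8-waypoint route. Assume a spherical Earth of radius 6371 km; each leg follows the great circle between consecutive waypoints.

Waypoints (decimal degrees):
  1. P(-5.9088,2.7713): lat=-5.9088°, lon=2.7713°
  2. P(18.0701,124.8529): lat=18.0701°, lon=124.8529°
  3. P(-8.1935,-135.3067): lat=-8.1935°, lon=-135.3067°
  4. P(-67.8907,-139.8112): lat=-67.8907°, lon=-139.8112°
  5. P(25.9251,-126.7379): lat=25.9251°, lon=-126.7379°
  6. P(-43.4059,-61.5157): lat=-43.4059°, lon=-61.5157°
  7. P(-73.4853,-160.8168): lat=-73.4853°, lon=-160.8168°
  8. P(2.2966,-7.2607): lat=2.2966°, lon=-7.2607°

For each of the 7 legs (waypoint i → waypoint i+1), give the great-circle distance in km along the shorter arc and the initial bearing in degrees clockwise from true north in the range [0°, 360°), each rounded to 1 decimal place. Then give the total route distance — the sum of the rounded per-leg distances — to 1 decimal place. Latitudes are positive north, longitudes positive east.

Leg 1: φ1=-0.1031280, φ2=0.3153827, Δφ=0.4185108, Δλ=2.1307259 rad; a=sin²(Δφ/2)+cosφ1·cosφ2·sin²(Δλ/2)=0.7670895351; c=2·atan2(√a, √(1-a))=2.134332688; dist=6371·c=13597.834 ≈ 13597.8 km; running total=13597.8 km
Leg 1 bearing: y=sinΔλ·cosφ2=0.80550214, x=cosφ1·sinφ2-sinφ1·cosφ2·cosΔλ=0.25655218; θ=atan2(y, x)=72.3333° ≈ 72.3°
Leg 2: φ1=0.3153827, φ2=-0.1430036, Δφ=-0.4583863, Δλ=-4.5406416 rad; a=sin²(Δφ/2)+cosφ1·cosφ2·sin²(Δλ/2)=0.6025111400; c=2·atan2(√a, √(1-a))=1.777282798; dist=6371·c=11323.069 ≈ 11323.1 km; running total=24920.9 km
Leg 2 bearing: y=sinΔλ·cosφ2=0.97523022, x=cosφ1·sinφ2-sinφ1·cosφ2·cosΔλ=-0.08301737; θ=atan2(y, x)=94.8656° ≈ 94.9°
Leg 3: φ1=-0.1430036, φ2=-1.1849162, Δφ=-1.0419127, Δλ=-0.0786184 rad; a=sin²(Δφ/2)+cosφ1·cosφ2·sin²(Δλ/2)=0.2482904371; c=2·atan2(√a, √(1-a))=1.043244965; dist=6371·c=6646.514 ≈ 6646.5 km; running total=31567.4 km
Leg 3 bearing: y=sinΔλ·cosφ2=-0.02955948, x=cosφ1·sinφ2-sinφ1·cosφ2·cosΔλ=-0.86353658; θ=atan2(y, x)=-178.0395° <0 so +360° → 181.9605° ≈ 182.0°
Leg 4: φ1=-1.1849162, φ2=0.4524784, Δφ=1.6373946, Δλ=0.2281721 rad; a=sin²(Δφ/2)+cosφ1·cosφ2·sin²(Δλ/2)=0.5376612191; c=2·atan2(√a, √(1-a))=1.646190171; dist=6371·c=10487.878 ≈ 10487.9 km; running total=42055.3 km
Leg 4 bearing: y=sinΔλ·cosφ2=0.20343433, x=cosφ1·sinφ2-sinφ1·cosφ2·cosΔλ=0.97618697; θ=atan2(y, x)=11.7718° ≈ 11.8°
Leg 5: φ1=0.4524784, φ2=-0.7575759, Δφ=-1.2100542, Δλ=1.1383421 rad; a=sin²(Δφ/2)+cosφ1·cosφ2·sin²(Δλ/2)=0.5132936063; c=2·atan2(√a, √(1-a))=1.597386673; dist=6371·c=10176.950 ≈ 10177.0 km; running total=52232.3 km
Leg 5 bearing: y=sinΔλ·cosφ2=0.65962192, x=cosφ1·sinφ2-sinφ1·cosφ2·cosΔλ=-0.75112719; θ=atan2(y, x)=138.7112° ≈ 138.7°
Leg 6: φ1=-0.7575759, φ2=-1.2825604, Δφ=-0.5249846, Δλ=-1.7331311 rad; a=sin²(Δφ/2)+cosφ1·cosφ2·sin²(Δλ/2)=0.1872815696; c=2·atan2(√a, √(1-a))=0.895105039; dist=6371·c=5702.714 ≈ 5702.7 km; running total=57935.0 km
Leg 6 bearing: y=sinΔλ·cosφ2=-0.28052404, x=cosφ1·sinφ2-sinφ1·cosφ2·cosΔλ=-0.72810370; θ=atan2(y, x)=-158.9293° <0 so +360° → 201.0707° ≈ 201.1°
Leg 7: φ1=-1.2825604, φ2=0.0400832, Δφ=1.3226437, Δλ=2.6800595 rad; a=sin²(Δφ/2)+cosφ1·cosφ2·sin²(Δλ/2)=0.6463671240; c=2·atan2(√a, √(1-a))=1.867881430; dist=6371·c=11900.273 ≈ 11900.3 km; running total=69835.3 km
Leg 7 bearing: y=sinΔλ·cosφ2=0.44496365, x=cosφ1·sinφ2-sinφ1·cosφ2·cosΔλ=-0.84635336; θ=atan2(y, x)=152.2672° ≈ 152.3°

Leg 1: dist=13597.8 km, bearing=72.3°
Leg 2: dist=11323.1 km, bearing=94.9°
Leg 3: dist=6646.5 km, bearing=182.0°
Leg 4: dist=10487.9 km, bearing=11.8°
Leg 5: dist=10177.0 km, bearing=138.7°
Leg 6: dist=5702.7 km, bearing=201.1°
Leg 7: dist=11900.3 km, bearing=152.3°
Total: 69835.3 km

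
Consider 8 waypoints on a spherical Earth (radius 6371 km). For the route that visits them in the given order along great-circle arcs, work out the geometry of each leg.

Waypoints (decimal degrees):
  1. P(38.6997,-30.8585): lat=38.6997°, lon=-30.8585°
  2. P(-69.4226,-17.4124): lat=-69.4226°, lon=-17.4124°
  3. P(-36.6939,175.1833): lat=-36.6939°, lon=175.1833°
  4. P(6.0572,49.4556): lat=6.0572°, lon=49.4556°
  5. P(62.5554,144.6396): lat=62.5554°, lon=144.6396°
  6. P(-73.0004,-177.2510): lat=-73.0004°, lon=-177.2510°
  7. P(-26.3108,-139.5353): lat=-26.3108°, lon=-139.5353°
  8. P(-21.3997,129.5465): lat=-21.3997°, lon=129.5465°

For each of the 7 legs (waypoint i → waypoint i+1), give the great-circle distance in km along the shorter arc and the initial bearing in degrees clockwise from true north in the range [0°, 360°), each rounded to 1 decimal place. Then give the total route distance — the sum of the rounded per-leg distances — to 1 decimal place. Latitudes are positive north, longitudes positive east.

Leg 1: φ1=0.6754372, φ2=-1.2116529, Δφ=-1.8870901, Δλ=0.2346787 rad; a=sin²(Δφ/2)+cosφ1·cosφ2·sin²(Δλ/2)=0.6592825947; c=2·atan2(√a, √(1-a))=1.895011757; dist=6371·c=12073.120 ≈ 12073.1 km; running total=12073.1 km
Leg 1 bearing: y=sinΔλ·cosφ2=0.08172806, x=cosφ1·sinφ2-sinφ1·cosφ2·cosΔλ=-0.94437108; θ=atan2(y, x)=175.0538° ≈ 175.1°
Leg 2: φ1=-1.2116529, φ2=-0.6404294, Δφ=0.5712236, Δλ=3.3614291 rad; a=sin²(Δφ/2)+cosφ1·cosφ2·sin²(Δλ/2)=0.3578130217; c=2·atan2(√a, √(1-a))=1.282442966; dist=6371·c=8170.444 ≈ 8170.4 km; running total=20243.5 km
Leg 2 bearing: y=sinΔλ·cosφ2=-0.17485709, x=cosφ1·sinφ2-sinφ1·cosφ2·cosΔλ=-0.94263272; θ=atan2(y, x)=-169.4912° <0 so +360° → 190.5088° ≈ 190.5°
Leg 3: φ1=-0.6404294, φ2=0.1057181, Δφ=0.7461475, Δλ=-2.1943623 rad; a=sin²(Δφ/2)+cosφ1·cosφ2·sin²(Δλ/2)=0.7643300550; c=2·atan2(√a, √(1-a))=2.127817608; dist=6371·c=13556.326 ≈ 13556.3 km; running total=33799.8 km
Leg 3 bearing: y=sinΔλ·cosφ2=-0.80726907, x=cosφ1·sinφ2-sinφ1·cosφ2·cosΔλ=-0.26236452; θ=atan2(y, x)=-108.0043° <0 so +360° → 251.9957° ≈ 252.0°
Leg 4: φ1=0.1057181, φ2=1.0917977, Δφ=0.9860796, Δλ=1.6612742 rad; a=sin²(Δφ/2)+cosφ1·cosφ2·sin²(Δλ/2)=0.4738827337; c=2·atan2(√a, √(1-a))=1.518538012; dist=6371·c=9674.606 ≈ 9674.6 km; running total=43474.4 km
Leg 4 bearing: y=sinΔλ·cosφ2=0.45900554, x=cosφ1·sinφ2-sinφ1·cosφ2·cosΔλ=0.88689654; θ=atan2(y, x)=27.3634° ≈ 27.4°
Leg 5: φ1=1.0917977, φ2=-1.2740973, Δφ=-2.3658950, Δλ=-5.6180508 rad; a=sin²(Δφ/2)+cosφ1·cosφ2·sin²(Δλ/2)=0.8713282574; c=2·atan2(√a, √(1-a))=2.407824894; dist=6371·c=15340.252 ≈ 15340.3 km; running total=58814.7 km
Leg 5 bearing: y=sinΔλ·cosφ2=0.18043745, x=cosφ1·sinφ2-sinφ1·cosφ2·cosΔλ=-0.64490590; θ=atan2(y, x)=164.3690° ≈ 164.4°
Leg 6: φ1=-1.2740973, φ2=-0.4592101, Δφ=0.8148872, Δλ=0.6582631 rad; a=sin²(Δφ/2)+cosφ1·cosφ2·sin²(Δλ/2)=0.1844044808; c=2·atan2(√a, √(1-a))=0.887708492; dist=6371·c=5655.591 ≈ 5655.6 km; running total=64470.3 km
Leg 6 bearing: y=sinΔλ·cosφ2=0.54836894, x=cosφ1·sinφ2-sinφ1·cosφ2·cosΔλ=0.54853385; θ=atan2(y, x)=44.9914° ≈ 45.0°
Leg 7: φ1=-0.4592101, φ2=-0.3734952, Δφ=0.0857149, Δλ=4.6963634 rad; a=sin²(Δφ/2)+cosφ1·cosφ2·sin²(Δλ/2)=0.4258242820; c=2·atan2(√a, √(1-a))=1.421895273; dist=6371·c=9058.895 ≈ 9058.9 km; running total=73529.2 km
Leg 7 bearing: y=sinΔλ·cosφ2=-0.93093817, x=cosφ1·sinφ2-sinφ1·cosφ2·cosΔλ=-0.33368544; θ=atan2(y, x)=-109.7197° <0 so +360° → 250.2803° ≈ 250.3°

Leg 1: dist=12073.1 km, bearing=175.1°
Leg 2: dist=8170.4 km, bearing=190.5°
Leg 3: dist=13556.3 km, bearing=252.0°
Leg 4: dist=9674.6 km, bearing=27.4°
Leg 5: dist=15340.3 km, bearing=164.4°
Leg 6: dist=5655.6 km, bearing=45.0°
Leg 7: dist=9058.9 km, bearing=250.3°
Total: 73529.2 km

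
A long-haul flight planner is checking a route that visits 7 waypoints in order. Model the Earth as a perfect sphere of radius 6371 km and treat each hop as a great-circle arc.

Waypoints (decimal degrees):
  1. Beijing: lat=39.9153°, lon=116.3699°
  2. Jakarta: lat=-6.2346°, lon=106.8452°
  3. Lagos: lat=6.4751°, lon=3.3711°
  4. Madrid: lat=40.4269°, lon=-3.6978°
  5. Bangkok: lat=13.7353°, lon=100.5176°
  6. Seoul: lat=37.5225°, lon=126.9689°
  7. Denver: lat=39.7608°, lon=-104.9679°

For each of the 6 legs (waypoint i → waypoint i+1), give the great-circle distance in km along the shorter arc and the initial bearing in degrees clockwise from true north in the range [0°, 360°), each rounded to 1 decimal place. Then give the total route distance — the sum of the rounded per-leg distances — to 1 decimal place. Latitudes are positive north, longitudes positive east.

Leg 1: φ1=0.6966534, φ2=-0.1088143, Δφ=-0.8054677, Δλ=-0.1662374 rad; a=sin²(Δφ/2)+cosφ1·cosφ2·sin²(Δλ/2)=0.1588684711; c=2·atan2(√a, √(1-a))=0.819942759; dist=6371·c=5223.855 ≈ 5223.9 km; running total=5223.9 km
Leg 1 bearing: y=sinΔλ·cosφ2=-0.16449410, x=cosφ1·sinφ2-sinφ1·cosφ2·cosΔλ=-0.71236143; θ=atan2(y, x)=-166.9975° <0 so +360° → 193.0025° ≈ 193.0°
Leg 2: φ1=-0.1088143, φ2=0.1130118, Δφ=0.2218261, Δλ=-1.8059637 rad; a=sin²(Δφ/2)+cosφ1·cosφ2·sin²(Δλ/2)=0.6211985345; c=2·atan2(√a, √(1-a))=1.815632172; dist=6371·c=11567.393 ≈ 11567.4 km; running total=16791.3 km
Leg 2 bearing: y=sinΔλ·cosφ2=-0.96627189, x=cosφ1·sinφ2-sinφ1·cosφ2·cosΔλ=0.08696149; θ=atan2(y, x)=-84.8574° <0 so +360° → 275.1426° ≈ 275.1°
Leg 3: φ1=0.1130118, φ2=0.7055825, Δφ=0.5925707, Δλ=-0.1233756 rad; a=sin²(Δφ/2)+cosφ1·cosφ2·sin²(Δλ/2)=0.0881208094; c=2·atan2(√a, √(1-a))=0.602787656; dist=6371·c=3840.360 ≈ 3840.4 km; running total=20631.7 km
Leg 3 bearing: y=sinΔλ·cosφ2=-0.09367960, x=cosφ1·sinφ2-sinφ1·cosφ2·cosΔλ=0.55914780; θ=atan2(y, x)=-9.5110° <0 so +360° → 350.4890° ≈ 350.5°
Leg 4: φ1=0.7055825, φ2=0.2397262, Δφ=-0.4658563, Δλ=1.8189019 rad; a=sin²(Δφ/2)+cosφ1·cosφ2·sin²(Δλ/2)=0.5138082889; c=2·atan2(√a, √(1-a))=1.598416416; dist=6371·c=10183.511 ≈ 10183.5 km; running total=30815.2 km
Leg 4 bearing: y=sinΔλ·cosφ2=0.94165806, x=cosφ1·sinφ2-sinφ1·cosφ2·cosΔλ=0.33543617; θ=atan2(y, x)=70.3932° ≈ 70.4°
Leg 5: φ1=0.2397262, φ2=0.6548912, Δφ=0.4151650, Δλ=0.4616623 rad; a=sin²(Δφ/2)+cosφ1·cosφ2·sin²(Δλ/2)=0.0828021756; c=2·atan2(√a, √(1-a))=0.583760949; dist=6371·c=3719.141 ≈ 3719.1 km; running total=34534.3 km
Leg 5 bearing: y=sinΔλ·cosφ2=0.35328240, x=cosφ1·sinφ2-sinφ1·cosφ2·cosΔλ=0.42305490; θ=atan2(y, x)=39.8644° ≈ 39.9°
Leg 6: φ1=0.6548912, φ2=0.6939569, Δφ=0.0390657, Δλ=-4.0480608 rad; a=sin²(Δφ/2)+cosφ1·cosφ2·sin²(Δλ/2)=0.4931676427; c=2·atan2(√a, √(1-a))=1.557131187; dist=6371·c=9920.483 ≈ 9920.5 km; running total=44454.8 km
Leg 6 bearing: y=sinΔλ·cosφ2=0.60523823, x=cosφ1·sinφ2-sinφ1·cosφ2·cosΔλ=0.79592711; θ=atan2(y, x)=37.2501° ≈ 37.3°

Leg 1: dist=5223.9 km, bearing=193.0°
Leg 2: dist=11567.4 km, bearing=275.1°
Leg 3: dist=3840.4 km, bearing=350.5°
Leg 4: dist=10183.5 km, bearing=70.4°
Leg 5: dist=3719.1 km, bearing=39.9°
Leg 6: dist=9920.5 km, bearing=37.3°
Total: 44454.8 km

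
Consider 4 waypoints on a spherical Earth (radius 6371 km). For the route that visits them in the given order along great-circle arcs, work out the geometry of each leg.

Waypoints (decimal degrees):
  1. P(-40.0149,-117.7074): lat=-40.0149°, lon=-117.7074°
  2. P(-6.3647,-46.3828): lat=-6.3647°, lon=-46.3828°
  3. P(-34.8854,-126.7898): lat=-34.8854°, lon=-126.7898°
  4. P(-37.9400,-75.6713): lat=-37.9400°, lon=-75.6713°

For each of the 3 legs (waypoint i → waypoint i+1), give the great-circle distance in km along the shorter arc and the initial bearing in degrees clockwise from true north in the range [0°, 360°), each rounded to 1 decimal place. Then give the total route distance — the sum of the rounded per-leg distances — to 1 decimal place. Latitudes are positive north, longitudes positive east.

Leg 1: dist=7965.9 km, bearing=82.8°
Leg 2: dist=8729.5 km, bearing=235.6°
Leg 3: dist=4529.5 km, bearing=109.8°
Total: 21224.9 km

Leg 1: φ1=-0.6983918, φ2=-0.1110850, Δφ=0.5873068, Δλ=1.2448491 rad; a=sin²(Δφ/2)+cosφ1·cosφ2·sin²(Δλ/2)=0.3424967426; c=2·atan2(√a, √(1-a))=1.250332808; dist=6371·c=7965.870 ≈ 7965.9 km; running total=7965.9 km
Leg 1 bearing: y=sinΔλ·cosφ2=0.94150878, x=cosφ1·sinφ2-sinφ1·cosφ2·cosΔλ=0.11971681; θ=atan2(y, x)=82.7535° ≈ 82.8°
Leg 2: φ1=-0.1110850, φ2=-0.6088651, Δφ=-0.4977801, Δλ=-1.4033669 rad; a=sin²(Δφ/2)+cosφ1·cosφ2·sin²(Δλ/2)=0.4003691860; c=2·atan2(√a, √(1-a))=1.370191946; dist=6371·c=8729.493 ≈ 8729.5 km; running total=16695.4 km
Leg 2 bearing: y=sinΔλ·cosφ2=-0.80882693, x=cosφ1·sinφ2-sinφ1·cosφ2·cosΔλ=-0.55325744; θ=atan2(y, x)=-124.3731° <0 so +360° → 235.6269° ≈ 235.6°
Leg 3: φ1=-0.6088651, φ2=-0.6621779, Δφ=-0.0533128, Δλ=0.8921861 rad; a=sin²(Δφ/2)+cosφ1·cosφ2·sin²(Δλ/2)=0.1211329659; c=2·atan2(√a, √(1-a))=0.710962602; dist=6371·c=4529.543 ≈ 4529.5 km; running total=21224.9 km
Leg 3 bearing: y=sinΔλ·cosφ2=0.61392526, x=cosφ1·sinφ2-sinφ1·cosφ2·cosΔλ=-0.22121225; θ=atan2(y, x)=109.8153° ≈ 109.8°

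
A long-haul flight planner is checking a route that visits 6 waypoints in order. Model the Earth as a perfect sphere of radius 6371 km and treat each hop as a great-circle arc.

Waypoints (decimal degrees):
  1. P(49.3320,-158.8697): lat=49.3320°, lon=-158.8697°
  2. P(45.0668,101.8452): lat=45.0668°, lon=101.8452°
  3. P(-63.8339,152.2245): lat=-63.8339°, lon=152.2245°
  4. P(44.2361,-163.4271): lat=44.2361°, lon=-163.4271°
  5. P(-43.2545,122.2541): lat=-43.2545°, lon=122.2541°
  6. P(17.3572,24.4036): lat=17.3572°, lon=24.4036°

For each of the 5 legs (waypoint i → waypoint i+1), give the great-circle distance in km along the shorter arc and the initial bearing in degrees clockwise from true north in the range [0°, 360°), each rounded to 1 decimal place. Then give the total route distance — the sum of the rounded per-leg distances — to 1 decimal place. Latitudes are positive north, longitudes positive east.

Leg 1: dist=6942.8 km, bearing=308.2°
Leg 2: dist=12887.2 km, bearing=157.8°
Leg 3: dist=12630.6 km, bearing=33.1°
Leg 4: dist=12197.4 km, bearing=228.1°
Leg 5: dist=11944.6 km, bearing=277.7°
Total: 56602.6 km

Leg 1: φ1=0.8610058, φ2=0.7865640, Δφ=-0.0744418, Δλ=4.5503334 rad; a=sin²(Δφ/2)+cosφ1·cosφ2·sin²(Δλ/2)=0.2686491655; c=2·atan2(√a, √(1-a))=1.089756024; dist=6371·c=6942.836 ≈ 6942.8 km; running total=6942.8 km
Leg 1 bearing: y=sinΔλ·cosφ2=-0.69702799, x=cosφ1·sinφ2-sinφ1·cosφ2·cosΔλ=0.54777655; θ=atan2(y, x)=-51.8371° <0 so +360° → 308.1629° ≈ 308.2°
Leg 2: φ1=0.7865640, φ2=-1.1141117, Δφ=-1.9006758, Δλ=0.8792847 rad; a=sin²(Δφ/2)+cosφ1·cosφ2·sin²(Δλ/2)=0.7183837632; c=2·atan2(√a, √(1-a))=2.022798516; dist=6371·c=12887.249 ≈ 12887.2 km; running total=19830.0 km
Leg 2 bearing: y=sinΔλ·cosφ2=0.33967542, x=cosφ1·sinφ2-sinφ1·cosφ2·cosΔλ=-0.83297943; θ=atan2(y, x)=157.8152° ≈ 157.8°
Leg 3: φ1=-1.1141117, φ2=0.7720656, Δφ=1.8861773, Δλ=-5.5091597 rad; a=sin²(Δφ/2)+cosφ1·cosφ2·sin²(Δλ/2)=0.7000954359; c=2·atan2(√a, √(1-a))=1.982521441; dist=6371·c=12630.644 ≈ 12630.6 km; running total=32460.6 km
Leg 3 bearing: y=sinΔλ·cosφ2=0.50082742, x=cosφ1·sinφ2-sinφ1·cosφ2·cosΔλ=0.76747584; θ=atan2(y, x)=33.1270° ≈ 33.1°
Leg 4: φ1=0.7720656, φ2=-0.7549334, Δφ=-1.5269990, Δλ=4.9860776 rad; a=sin²(Δφ/2)+cosφ1·cosφ2·sin²(Δλ/2)=0.6684977807; c=2·atan2(√a, √(1-a))=1.914520297; dist=6371·c=12197.409 ≈ 12197.4 km; running total=44658.0 km
Leg 4 bearing: y=sinΔλ·cosφ2=-0.70120954, x=cosφ1·sinφ2-sinφ1·cosφ2·cosΔλ=-0.62828271; θ=atan2(y, x)=-131.8603° <0 so +360° → 228.1397° ≈ 228.1°
Leg 5: φ1=-0.7549334, φ2=0.3029403, Δφ=1.0578737, Δλ=-1.7078134 rad; a=sin²(Δφ/2)+cosφ1·cosφ2·sin²(Δλ/2)=0.6496881112; c=2·atan2(√a, √(1-a))=1.874835151; dist=6371·c=11944.575 ≈ 11944.6 km; running total=56602.6 km
Leg 5 bearing: y=sinΔλ·cosφ2=-0.94551806, x=cosφ1·sinφ2-sinφ1·cosφ2·cosΔλ=0.12794326; θ=atan2(y, x)=-82.2938° <0 so +360° → 277.7062° ≈ 277.7°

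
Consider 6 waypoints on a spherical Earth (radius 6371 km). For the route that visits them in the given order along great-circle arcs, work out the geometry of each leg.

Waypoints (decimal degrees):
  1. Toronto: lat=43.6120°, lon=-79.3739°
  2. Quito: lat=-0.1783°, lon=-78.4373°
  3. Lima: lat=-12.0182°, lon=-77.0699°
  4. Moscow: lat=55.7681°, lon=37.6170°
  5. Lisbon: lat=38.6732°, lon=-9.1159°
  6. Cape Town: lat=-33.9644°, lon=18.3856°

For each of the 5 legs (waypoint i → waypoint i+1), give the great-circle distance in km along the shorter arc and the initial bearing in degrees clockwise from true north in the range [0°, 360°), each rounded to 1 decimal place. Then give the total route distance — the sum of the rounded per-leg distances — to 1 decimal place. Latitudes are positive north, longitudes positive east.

Leg 1: dist=4870.1 km, bearing=178.6°
Leg 2: dist=1325.2 km, bearing=173.5°
Leg 3: dist=12642.9 km, bearing=33.9°
Leg 4: dist=3908.5 km, bearing=260.9°
Leg 5: dist=8560.1 km, bearing=156.9°
Total: 31306.8 km

Leg 1: φ1=0.7611730, φ2=-0.0031119, Δφ=-0.7642849, Δλ=0.0163468 rad; a=sin²(Δφ/2)+cosφ1·cosφ2·sin²(Δλ/2)=0.1391096689; c=2·atan2(√a, √(1-a))=0.764424689; dist=6371·c=4870.1497 ≈ 4870.1 km; running total=4870.1 km
Leg 1 bearing: y=sinΔλ·cosφ2=0.01634595, x=cosφ1·sinφ2-sinφ1·cosφ2·cosΔλ=-0.69192882; θ=atan2(y, x)=178.6467° ≈ 178.6°
Leg 2: φ1=-0.0031119, φ2=-0.2097572, Δφ=-0.2066452, Δλ=0.0238656 rad; a=sin²(Δφ/2)+cosφ1·cosφ2·sin²(Δλ/2)=0.0107768922; c=2·atan2(√a, √(1-a))=0.207998366; dist=6371·c=1325.158 ≈ 1325.2 km; running total=6195.3 km
Leg 2 bearing: y=sinΔλ·cosφ2=0.02334032, x=cosφ1·sinφ2-sinφ1·cosφ2·cosΔλ=-0.20517854; θ=atan2(y, x)=173.5102° ≈ 173.5°
Leg 3: φ1=-0.2097572, φ2=0.9733370, Δφ=1.1830941, Δλ=2.0016640 rad; a=sin²(Δφ/2)+cosφ1·cosφ2·sin²(Δλ/2)=0.7009766910; c=2·atan2(√a, √(1-a))=1.984445481; dist=6371·c=12642.902 ≈ 12642.9 km; running total=18838.2 km
Leg 3 bearing: y=sinΔλ·cosφ2=0.51112935, x=cosφ1·sinφ2-sinφ1·cosφ2·cosΔλ=0.75972381; θ=atan2(y, x)=33.9320° ≈ 33.9°
Leg 4: φ1=0.9733370, φ2=0.6749747, Δφ=-0.2983623, Δλ=-0.8156430 rad; a=sin²(Δφ/2)+cosφ1·cosφ2·sin²(Δλ/2)=0.0911750360; c=2·atan2(√a, √(1-a))=0.613479222; dist=6371·c=3908.476 ≈ 3908.5 km; running total=22746.7 km
Leg 4 bearing: y=sinΔλ·cosφ2=-0.56849613, x=cosφ1·sinφ2-sinφ1·cosφ2·cosΔλ=-0.09088865; θ=atan2(y, x)=-99.0833° <0 so +360° → 260.9167° ≈ 260.9°
Leg 5: φ1=0.6749747, φ2=-0.5927906, Δφ=-1.2677653, Δλ=0.4799917 rad; a=sin²(Δφ/2)+cosφ1·cosφ2·sin²(Δλ/2)=0.3873780101; c=2·atan2(√a, √(1-a))=1.343602883; dist=6371·c=8560.094 ≈ 8560.1 km; running total=31306.8 km
Leg 5 bearing: y=sinΔλ·cosφ2=0.38298657, x=cosφ1·sinφ2-sinφ1·cosφ2·cosΔλ=-0.89587189; θ=atan2(y, x)=156.8532° ≈ 156.9°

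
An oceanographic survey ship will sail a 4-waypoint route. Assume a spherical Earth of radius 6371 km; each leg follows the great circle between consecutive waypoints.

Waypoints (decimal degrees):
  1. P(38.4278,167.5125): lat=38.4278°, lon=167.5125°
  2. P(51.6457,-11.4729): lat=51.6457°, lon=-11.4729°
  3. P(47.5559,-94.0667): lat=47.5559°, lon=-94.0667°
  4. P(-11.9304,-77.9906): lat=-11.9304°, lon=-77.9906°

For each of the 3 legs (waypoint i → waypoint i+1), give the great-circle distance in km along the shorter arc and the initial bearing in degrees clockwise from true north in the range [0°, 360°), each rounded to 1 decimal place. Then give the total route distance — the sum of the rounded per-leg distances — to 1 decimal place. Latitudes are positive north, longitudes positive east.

Leg 1: φ1=0.6706916, φ2=0.9013875, Δφ=0.2306959, Δλ=-3.1238845 rad; a=sin²(Δφ/2)+cosφ1·cosφ2·sin²(Δλ/2)=0.4993204842; c=2·atan2(√a, √(1-a))=1.569437295; dist=6371·c=9998.885 ≈ 9998.9 km; running total=9998.9 km
Leg 1 bearing: y=sinΔλ·cosφ2=-0.01098771, x=cosφ1·sinφ2-sinφ1·cosφ2·cosΔλ=0.99993871; θ=atan2(y, x)=-0.6296° <0 so +360° → 359.3704° ≈ 359.4°
Leg 2: φ1=0.9013875, φ2=0.8300070, Δφ=-0.0713805, Δλ=-1.4415338 rad; a=sin²(Δφ/2)+cosφ1·cosφ2·sin²(Δλ/2)=0.1836689502; c=2·atan2(√a, √(1-a))=0.885810417; dist=6371·c=5643.498 ≈ 5643.5 km; running total=15642.4 km
Leg 2 bearing: y=sinΔλ·cosφ2=-0.66924027, x=cosφ1·sinφ2-sinφ1·cosφ2·cosΔλ=0.38968721; θ=atan2(y, x)=-59.7885° <0 so +360° → 300.2115° ≈ 300.2°
Leg 3: φ1=0.8300070, φ2=-0.2082248, Δφ=-1.0382318, Δλ=0.2805809 rad; a=sin²(Δφ/2)+cosφ1·cosφ2·sin²(Δλ/2)=0.2590382755; c=2·atan2(√a, √(1-a))=1.067947753; dist=6371·c=6803.895 ≈ 6803.9 km; running total=22446.3 km
Leg 3 bearing: y=sinΔλ·cosφ2=0.27093236, x=cosφ1·sinφ2-sinφ1·cosφ2·cosΔλ=-0.83327393; θ=atan2(y, x)=161.9885° ≈ 162.0°

Leg 1: dist=9998.9 km, bearing=359.4°
Leg 2: dist=5643.5 km, bearing=300.2°
Leg 3: dist=6803.9 km, bearing=162.0°
Total: 22446.3 km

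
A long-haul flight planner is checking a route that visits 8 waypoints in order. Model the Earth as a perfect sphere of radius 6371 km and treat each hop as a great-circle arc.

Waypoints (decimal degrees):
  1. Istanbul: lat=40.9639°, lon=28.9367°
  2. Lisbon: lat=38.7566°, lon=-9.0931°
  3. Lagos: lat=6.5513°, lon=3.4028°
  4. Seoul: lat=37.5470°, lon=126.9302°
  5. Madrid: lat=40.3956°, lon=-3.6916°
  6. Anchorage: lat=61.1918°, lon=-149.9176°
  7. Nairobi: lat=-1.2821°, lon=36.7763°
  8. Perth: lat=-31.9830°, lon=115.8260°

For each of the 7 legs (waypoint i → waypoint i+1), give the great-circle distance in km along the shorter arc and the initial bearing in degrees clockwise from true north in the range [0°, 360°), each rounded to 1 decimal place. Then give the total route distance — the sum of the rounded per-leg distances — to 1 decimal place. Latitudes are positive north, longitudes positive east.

Leg 1: φ1=0.7149549, φ2=0.6764303, Δφ=-0.0385247, Δλ=-0.6637452 rad; a=sin²(Δφ/2)+cosφ1·cosφ2·sin²(Δλ/2)=0.0628806695; c=2·atan2(√a, √(1-a))=0.506930897; dist=6371·c=3229.657 ≈ 3229.7 km; running total=3229.7 km
Leg 1 bearing: y=sinΔλ·cosφ2=-0.48041998, x=cosφ1·sinφ2-sinφ1·cosφ2·cosΔλ=0.07002433; θ=atan2(y, x)=-81.7072° <0 so +360° → 278.2928° ≈ 278.3°
Leg 2: φ1=0.6764303, φ2=0.1143418, Δφ=-0.5620885, Δλ=0.2180946 rad; a=sin²(Δφ/2)+cosφ1·cosφ2·sin²(Δλ/2)=0.0861040484; c=2·atan2(√a, √(1-a))=0.595635901; dist=6371·c=3794.796 ≈ 3794.8 km; running total=7024.5 km
Leg 2 bearing: y=sinΔλ·cosφ2=0.21495688, x=cosφ1·sinφ2-sinφ1·cosφ2·cosΔλ=-0.51822206; θ=atan2(y, x)=157.4715° ≈ 157.5°
Leg 3: φ1=0.1143418, φ2=0.6553188, Δφ=0.5409770, Δλ=2.1559598 rad; a=sin²(Δφ/2)+cosφ1·cosφ2·sin²(Δλ/2)=0.6827661611; c=2·atan2(√a, √(1-a))=1.945000964; dist=6371·c=12391.601 ≈ 12391.6 km; running total=19416.1 km
Leg 3 bearing: y=sinΔλ·cosφ2=0.66094012, x=cosφ1·sinφ2-sinφ1·cosφ2·cosΔλ=0.65539628; θ=atan2(y, x)=45.2413° ≈ 45.2°
Leg 4: φ1=0.6553188, φ2=0.7050362, Δφ=0.0497174, Δλ=-2.2797805 rad; a=sin²(Δφ/2)+cosφ1·cosφ2·sin²(Δλ/2)=0.4990968216; c=2·atan2(√a, √(1-a))=1.568989969; dist=6371·c=9996.035 ≈ 9996.0 km; running total=29412.1 km
Leg 4 bearing: y=sinΔλ·cosφ2=-0.57806336, x=cosφ1·sinφ2-sinφ1·cosφ2·cosΔλ=0.81598988; θ=atan2(y, x)=-35.3145° <0 so +360° → 324.6855° ≈ 324.7°
Leg 5: φ1=0.7050362, φ2=1.0679984, Δφ=0.3629622, Δλ=-2.5521252 rad; a=sin²(Δφ/2)+cosφ1·cosφ2·sin²(Δλ/2)=0.3686012686; c=2·atan2(√a, √(1-a))=1.304875891; dist=6371·c=8313.364 ≈ 8313.4 km; running total=37725.5 km
Leg 5 bearing: y=sinΔλ·cosφ2=-0.26788548, x=cosφ1·sinφ2-sinφ1·cosφ2·cosΔλ=0.92691686; θ=atan2(y, x)=-16.1197° <0 so +360° → 343.8803° ≈ 343.9°
Leg 6: φ1=1.0679984, φ2=-0.0223769, Δφ=-1.0903753, Δλ=3.2584232 rad; a=sin²(Δφ/2)+cosφ1·cosφ2·sin²(Δλ/2)=0.7490400733; c=2·atan2(√a, √(1-a))=2.092179662; dist=6371·c=13329.277 ≈ 13329.3 km; running total=51054.8 km
Leg 6 bearing: y=sinΔλ·cosφ2=-0.11653582, x=cosφ1·sinφ2-sinφ1·cosφ2·cosΔλ=0.85926455; θ=atan2(y, x)=-7.7235° <0 so +360° → 352.2765° ≈ 352.3°
Leg 7: φ1=-0.0223769, φ2=-0.5582087, Δφ=-0.5358318, Δλ=1.3796775 rad; a=sin²(Δφ/2)+cosφ1·cosφ2·sin²(Δλ/2)=0.4135330631; c=2·atan2(√a, √(1-a))=1.396988679; dist=6371·c=8900.215 ≈ 8900.2 km; running total=59955.0 km
Leg 7 bearing: y=sinΔλ·cosφ2=0.83276144, x=cosφ1·sinφ2-sinφ1·cosφ2·cosΔλ=-0.52592989; θ=atan2(y, x)=122.2744° ≈ 122.3°

Leg 1: dist=3229.7 km, bearing=278.3°
Leg 2: dist=3794.8 km, bearing=157.5°
Leg 3: dist=12391.6 km, bearing=45.2°
Leg 4: dist=9996.0 km, bearing=324.7°
Leg 5: dist=8313.4 km, bearing=343.9°
Leg 6: dist=13329.3 km, bearing=352.3°
Leg 7: dist=8900.2 km, bearing=122.3°
Total: 59955.0 km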